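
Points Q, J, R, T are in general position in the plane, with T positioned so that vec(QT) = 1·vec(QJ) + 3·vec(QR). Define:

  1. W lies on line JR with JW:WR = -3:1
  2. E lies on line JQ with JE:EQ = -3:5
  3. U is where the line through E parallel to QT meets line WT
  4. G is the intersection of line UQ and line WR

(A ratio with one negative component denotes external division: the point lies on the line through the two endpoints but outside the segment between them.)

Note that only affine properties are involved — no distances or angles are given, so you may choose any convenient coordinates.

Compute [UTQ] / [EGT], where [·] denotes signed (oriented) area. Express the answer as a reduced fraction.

Set Q = (0, 0), J = (1, 0), R = (0, 1), T = (1, 3); any affine frame gives the same invariant.
1. W lies on line JR with JW:WR = -3:1 ⇒ W = (-1/2, 3/2)
2. E lies on line JQ with JE:EQ = -3:5 ⇒ E = (5/2, 0)
3. U is where the line through E parallel to QT meets line WT ⇒ U = (19/4, 27/4)
4. G is the intersection of line UQ and line WR ⇒ G = (19/46, 27/46)
2·[UTQ] = 15/2, 2·[EGT] = -495/92
[UTQ]:[EGT] = 15/2:-495/92 = -46/33

[UTQ]:[EGT] = -46/33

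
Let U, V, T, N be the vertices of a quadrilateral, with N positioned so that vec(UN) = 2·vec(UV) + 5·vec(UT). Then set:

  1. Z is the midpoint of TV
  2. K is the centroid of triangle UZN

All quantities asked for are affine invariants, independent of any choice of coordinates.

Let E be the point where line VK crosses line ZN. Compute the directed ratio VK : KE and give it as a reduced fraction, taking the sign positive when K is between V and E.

Choose coordinates U = (0, 0), V = (1, 0), T = (0, 1), N = (2, 5).
1. Z is the midpoint of TV ⇒ Z = (1/2, 1/2)
2. K is the centroid of triangle UZN ⇒ K = (5/6, 11/6)
line VK meets ZN at E = (6/7, 11/7)
K = V + t·(E−V) with t = 7/6, so VK:KE = 7/6:-1/6

VK:KE = -7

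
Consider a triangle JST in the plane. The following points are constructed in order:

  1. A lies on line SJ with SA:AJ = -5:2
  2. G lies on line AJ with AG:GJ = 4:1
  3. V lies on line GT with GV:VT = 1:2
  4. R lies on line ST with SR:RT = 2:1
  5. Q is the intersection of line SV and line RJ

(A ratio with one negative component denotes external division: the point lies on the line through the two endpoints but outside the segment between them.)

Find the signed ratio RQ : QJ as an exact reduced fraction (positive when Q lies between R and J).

Choose coordinates J = (0, 0), S = (1, 0), T = (0, 1).
1. A lies on line SJ with SA:AJ = -5:2 ⇒ A = (-2/3, 0)
2. G lies on line AJ with AG:GJ = 4:1 ⇒ G = (-2/15, 0)
3. V lies on line GT with GV:VT = 1:2 ⇒ V = (-4/45, 1/3)
4. R lies on line ST with SR:RT = 2:1 ⇒ R = (1/3, 2/3)
5. Q is the intersection of line SV and line RJ ⇒ Q = (15/113, 30/113)
Q = R + t·(J−R) with t = 68/113, so RQ:QJ = t:(1−t) = 68/113:45/113

RQ:QJ = 68/45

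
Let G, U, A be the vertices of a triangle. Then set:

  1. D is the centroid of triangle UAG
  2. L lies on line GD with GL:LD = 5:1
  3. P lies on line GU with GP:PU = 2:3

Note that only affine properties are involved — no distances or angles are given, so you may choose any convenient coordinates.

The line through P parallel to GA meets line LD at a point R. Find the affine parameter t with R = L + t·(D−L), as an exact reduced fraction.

Assign G = (0, 0), U = (1, 0), A = (0, 1) — the answer is frame-independent, so this choice is without loss of generality.
1. D is the centroid of triangle UAG ⇒ D = (1/3, 1/3)
2. L lies on line GD with GL:LD = 5:1 ⇒ L = (5/18, 5/18)
3. P lies on line GU with GP:PU = 2:3 ⇒ P = (2/5, 0)
through P parallel to GA: direction (0, 1); meets LD at R = (2/5, 2/5)
R = L + t·(D−L) with t = 11/5

t = 11/5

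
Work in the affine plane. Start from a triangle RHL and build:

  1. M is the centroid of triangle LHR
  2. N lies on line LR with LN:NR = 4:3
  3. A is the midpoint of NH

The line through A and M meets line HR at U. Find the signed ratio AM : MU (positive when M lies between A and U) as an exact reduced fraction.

Work in coordinates with R = (0, 0), H = (1, 0), L = (0, 1).
1. M is the centroid of triangle LHR ⇒ M = (1/3, 1/3)
2. N lies on line LR with LN:NR = 4:3 ⇒ N = (0, 3/7)
3. A is the midpoint of NH ⇒ A = (1/2, 3/14)
line AM meets HR at U = (4/5, 0)
M = A + t·(U−A) with t = -5/9, so AM:MU = -5/9:14/9

AM:MU = -5/14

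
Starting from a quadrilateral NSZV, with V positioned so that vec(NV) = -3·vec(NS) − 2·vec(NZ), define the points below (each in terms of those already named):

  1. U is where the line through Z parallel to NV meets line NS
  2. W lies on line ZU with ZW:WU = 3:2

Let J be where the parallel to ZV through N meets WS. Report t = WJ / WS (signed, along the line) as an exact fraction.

Set N = (0, 0), S = (1, 0), Z = (0, 1), V = (-3, -2); any affine frame gives the same invariant.
1. U is where the line through Z parallel to NV meets line NS ⇒ U = (-3/2, 0)
2. W lies on line ZU with ZW:WU = 3:2 ⇒ W = (-9/10, 2/5)
through N parallel to ZV: direction (-3, -3); meets WS at J = (4/23, 4/23)
J = W + t·(S−W) with t = 13/23

t = 13/23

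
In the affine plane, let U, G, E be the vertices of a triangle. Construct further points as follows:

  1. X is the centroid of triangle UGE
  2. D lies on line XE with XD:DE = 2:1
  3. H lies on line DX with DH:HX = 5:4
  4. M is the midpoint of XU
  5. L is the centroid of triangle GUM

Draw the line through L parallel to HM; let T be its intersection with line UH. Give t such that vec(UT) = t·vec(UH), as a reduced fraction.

Set U = (0, 0), G = (1, 0), E = (0, 1); any affine frame gives the same invariant.
1. X is the centroid of triangle UGE ⇒ X = (1/3, 1/3)
2. D lies on line XE with XD:DE = 2:1 ⇒ D = (1/9, 7/9)
3. H lies on line DX with DH:HX = 5:4 ⇒ H = (19/81, 43/81)
4. M is the midpoint of XU ⇒ M = (1/6, 1/6)
5. L is the centroid of triangle GUM ⇒ L = (7/18, 1/18)
through L parallel to HM: direction (-11/162, -59/162); meets UH at T = (1273/1944, 2881/1944)
T = U + t·(H−U) with t = 67/24

t = 67/24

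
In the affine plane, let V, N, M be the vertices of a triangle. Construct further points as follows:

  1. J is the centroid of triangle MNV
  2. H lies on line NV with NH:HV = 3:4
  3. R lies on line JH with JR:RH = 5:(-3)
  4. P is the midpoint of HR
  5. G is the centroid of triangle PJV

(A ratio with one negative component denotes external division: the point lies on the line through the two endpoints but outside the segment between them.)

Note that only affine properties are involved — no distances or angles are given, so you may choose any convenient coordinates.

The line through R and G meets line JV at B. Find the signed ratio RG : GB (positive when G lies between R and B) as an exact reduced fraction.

RG:GB = 23/7

Assign V = (0, 0), N = (1, 0), M = (0, 1) — the answer is frame-independent, so this choice is without loss of generality.
1. J is the centroid of triangle MNV ⇒ J = (1/3, 1/3)
2. H lies on line NV with NH:HV = 3:4 ⇒ H = (4/7, 0)
3. R lies on line JH with JR:RH = 5:(-3) ⇒ R = (13/14, -1/2)
4. P is the midpoint of HR ⇒ P = (3/4, -1/4)
5. G is the centroid of triangle PJV ⇒ G = (13/36, 1/36)
line RG meets JV at B = (13/69, 13/69)
G = R + t·(B−R) with t = 23/30, so RG:GB = 23/30:7/30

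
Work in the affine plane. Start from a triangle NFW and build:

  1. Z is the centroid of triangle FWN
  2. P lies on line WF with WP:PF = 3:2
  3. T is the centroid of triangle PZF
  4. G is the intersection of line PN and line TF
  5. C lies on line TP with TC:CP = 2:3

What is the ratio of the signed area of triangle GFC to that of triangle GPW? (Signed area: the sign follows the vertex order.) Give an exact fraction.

[GFC]:[GPW] = 4/15

Assign N = (0, 0), F = (1, 0), W = (0, 1) — the answer is frame-independent, so this choice is without loss of generality.
1. Z is the centroid of triangle FWN ⇒ Z = (1/3, 1/3)
2. P lies on line WF with WP:PF = 3:2 ⇒ P = (3/5, 2/5)
3. T is the centroid of triangle PZF ⇒ T = (29/45, 11/45)
4. G is the intersection of line PN and line TF ⇒ G = (33/65, 22/65)
5. C lies on line TP with TC:CP = 2:3 ⇒ C = (47/75, 23/75)
2·[GFC] = 8/325, 2·[GPW] = 6/65
[GFC]:[GPW] = 8/325:6/65 = 4/15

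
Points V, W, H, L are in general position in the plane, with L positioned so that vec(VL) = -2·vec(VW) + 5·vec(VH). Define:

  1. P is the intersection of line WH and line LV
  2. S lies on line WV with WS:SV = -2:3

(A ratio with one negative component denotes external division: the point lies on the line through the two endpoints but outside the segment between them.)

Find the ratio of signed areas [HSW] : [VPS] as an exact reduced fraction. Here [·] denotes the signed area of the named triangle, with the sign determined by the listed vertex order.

[HSW]:[VPS] = 2/5

Choose coordinates V = (0, 0), W = (1, 0), H = (0, 1), L = (-2, 5).
1. P is the intersection of line WH and line LV ⇒ P = (-2/3, 5/3)
2. S lies on line WV with WS:SV = -2:3 ⇒ S = (3, 0)
2·[HSW] = -2, 2·[VPS] = -5
[HSW]:[VPS] = -2:-5 = 2/5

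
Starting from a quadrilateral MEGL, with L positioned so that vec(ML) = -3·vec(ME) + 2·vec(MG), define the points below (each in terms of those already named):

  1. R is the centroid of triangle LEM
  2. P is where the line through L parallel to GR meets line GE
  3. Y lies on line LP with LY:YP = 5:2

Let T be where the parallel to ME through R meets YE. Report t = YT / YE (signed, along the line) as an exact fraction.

t = 19/26

Work in coordinates with M = (0, 0), E = (1, 0), G = (0, 1), L = (-3, 2).
1. R is the centroid of triangle LEM ⇒ R = (-2/3, 2/3)
2. P is where the line through L parallel to GR meets line GE ⇒ P = (-5/3, 8/3)
3. Y lies on line LP with LY:YP = 5:2 ⇒ Y = (-43/21, 52/21)
through R parallel to ME: direction (1, 0); meets YE at T = (7/39, 2/3)
T = Y + t·(E−Y) with t = 19/26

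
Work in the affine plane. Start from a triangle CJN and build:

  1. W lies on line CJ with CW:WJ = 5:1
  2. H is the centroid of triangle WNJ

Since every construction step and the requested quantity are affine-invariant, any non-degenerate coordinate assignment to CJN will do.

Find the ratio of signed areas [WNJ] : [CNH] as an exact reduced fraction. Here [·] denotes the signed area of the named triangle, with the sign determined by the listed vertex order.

Work in coordinates with C = (0, 0), J = (1, 0), N = (0, 1).
1. W lies on line CJ with CW:WJ = 5:1 ⇒ W = (5/6, 0)
2. H is the centroid of triangle WNJ ⇒ H = (11/18, 1/3)
2·[WNJ] = -1/6, 2·[CNH] = -11/18
[WNJ]:[CNH] = -1/6:-11/18 = 3/11

[WNJ]:[CNH] = 3/11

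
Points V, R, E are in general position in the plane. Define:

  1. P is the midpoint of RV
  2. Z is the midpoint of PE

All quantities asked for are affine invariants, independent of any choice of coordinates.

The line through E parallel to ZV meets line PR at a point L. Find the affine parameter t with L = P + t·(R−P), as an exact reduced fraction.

Set V = (0, 0), R = (1, 0), E = (0, 1); any affine frame gives the same invariant.
1. P is the midpoint of RV ⇒ P = (1/2, 0)
2. Z is the midpoint of PE ⇒ Z = (1/4, 1/2)
through E parallel to ZV: direction (-1/4, -1/2); meets PR at L = (-1/2, 0)
L = P + t·(R−P) with t = -2

t = -2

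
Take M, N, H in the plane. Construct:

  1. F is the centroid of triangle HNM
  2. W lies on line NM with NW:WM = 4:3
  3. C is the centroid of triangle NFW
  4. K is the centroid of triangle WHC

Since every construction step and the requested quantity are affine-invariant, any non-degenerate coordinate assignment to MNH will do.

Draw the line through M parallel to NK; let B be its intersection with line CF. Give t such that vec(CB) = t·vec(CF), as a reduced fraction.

Assign M = (0, 0), N = (1, 0), H = (0, 1) — the answer is frame-independent, so this choice is without loss of generality.
1. F is the centroid of triangle HNM ⇒ F = (1/3, 1/3)
2. W lies on line NM with NW:WM = 4:3 ⇒ W = (3/7, 0)
3. C is the centroid of triangle NFW ⇒ C = (37/63, 1/9)
4. K is the centroid of triangle WHC ⇒ K = (64/189, 10/27)
through M parallel to NK: direction (-125/189, 10/27); meets CF at B = (125/63, -10/9)
B = C + t·(F−C) with t = -11/2

t = -11/2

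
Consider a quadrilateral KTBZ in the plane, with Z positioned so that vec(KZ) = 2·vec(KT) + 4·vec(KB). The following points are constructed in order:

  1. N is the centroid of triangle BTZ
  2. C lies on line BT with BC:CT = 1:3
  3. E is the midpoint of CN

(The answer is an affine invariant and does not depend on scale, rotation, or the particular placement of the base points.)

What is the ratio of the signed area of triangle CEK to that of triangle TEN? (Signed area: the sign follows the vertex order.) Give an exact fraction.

[CEK]:[TEN] = 4/15

Choose coordinates K = (0, 0), T = (1, 0), B = (0, 1), Z = (2, 4).
1. N is the centroid of triangle BTZ ⇒ N = (1, 5/3)
2. C lies on line BT with BC:CT = 1:3 ⇒ C = (1/4, 3/4)
3. E is the midpoint of CN ⇒ E = (5/8, 29/24)
2·[CEK] = -1/6, 2·[TEN] = -5/8
[CEK]:[TEN] = -1/6:-5/8 = 4/15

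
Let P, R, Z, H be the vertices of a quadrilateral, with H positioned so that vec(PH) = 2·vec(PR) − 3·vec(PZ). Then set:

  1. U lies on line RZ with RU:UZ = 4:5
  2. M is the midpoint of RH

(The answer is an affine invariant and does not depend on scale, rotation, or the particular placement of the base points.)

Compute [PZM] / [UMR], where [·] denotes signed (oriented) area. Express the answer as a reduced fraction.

[PZM]:[UMR] = -27/8

Choose coordinates P = (0, 0), R = (1, 0), Z = (0, 1), H = (2, -3).
1. U lies on line RZ with RU:UZ = 4:5 ⇒ U = (5/9, 4/9)
2. M is the midpoint of RH ⇒ M = (3/2, -3/2)
2·[PZM] = -3/2, 2·[UMR] = 4/9
[PZM]:[UMR] = -3/2:4/9 = -27/8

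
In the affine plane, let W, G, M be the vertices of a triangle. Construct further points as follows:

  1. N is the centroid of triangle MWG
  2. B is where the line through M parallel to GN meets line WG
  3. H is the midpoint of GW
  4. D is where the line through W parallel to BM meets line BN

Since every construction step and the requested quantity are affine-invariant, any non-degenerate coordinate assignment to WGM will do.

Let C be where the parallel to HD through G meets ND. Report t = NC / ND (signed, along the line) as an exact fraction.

t = 1/3

Set W = (0, 0), G = (1, 0), M = (0, 1); any affine frame gives the same invariant.
1. N is the centroid of triangle MWG ⇒ N = (1/3, 1/3)
2. B is where the line through M parallel to GN meets line WG ⇒ B = (2, 0)
3. H is the midpoint of GW ⇒ H = (1/2, 0)
4. D is where the line through W parallel to BM meets line BN ⇒ D = (-4/3, 2/3)
through G parallel to HD: direction (-11/6, 2/3); meets ND at C = (-2/9, 4/9)
C = N + t·(D−N) with t = 1/3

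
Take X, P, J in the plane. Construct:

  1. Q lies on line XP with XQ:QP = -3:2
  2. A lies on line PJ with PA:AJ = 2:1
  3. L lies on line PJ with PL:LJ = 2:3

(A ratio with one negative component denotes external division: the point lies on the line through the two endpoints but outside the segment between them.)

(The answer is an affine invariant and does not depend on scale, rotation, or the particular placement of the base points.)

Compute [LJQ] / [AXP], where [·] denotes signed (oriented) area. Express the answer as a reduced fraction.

[LJQ]:[AXP] = -9/5

Assign X = (0, 0), P = (1, 0), J = (0, 1) — the answer is frame-independent, so this choice is without loss of generality.
1. Q lies on line XP with XQ:QP = -3:2 ⇒ Q = (3, 0)
2. A lies on line PJ with PA:AJ = 2:1 ⇒ A = (1/3, 2/3)
3. L lies on line PJ with PL:LJ = 2:3 ⇒ L = (3/5, 2/5)
2·[LJQ] = -6/5, 2·[AXP] = 2/3
[LJQ]:[AXP] = -6/5:2/3 = -9/5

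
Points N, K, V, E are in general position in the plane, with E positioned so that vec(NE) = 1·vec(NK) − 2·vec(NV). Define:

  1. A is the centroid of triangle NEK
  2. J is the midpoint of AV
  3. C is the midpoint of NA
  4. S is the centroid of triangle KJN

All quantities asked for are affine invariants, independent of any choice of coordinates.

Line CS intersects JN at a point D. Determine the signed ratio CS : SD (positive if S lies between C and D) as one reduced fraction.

CS:SD = 2

Work in coordinates with N = (0, 0), K = (1, 0), V = (0, 1), E = (1, -2).
1. A is the centroid of triangle NEK ⇒ A = (2/3, -2/3)
2. J is the midpoint of AV ⇒ J = (1/3, 1/6)
3. C is the midpoint of NA ⇒ C = (1/3, -1/3)
4. S is the centroid of triangle KJN ⇒ S = (4/9, 1/18)
line CS meets JN at D = (1/2, 1/4)
S = C + t·(D−C) with t = 2/3, so CS:SD = 2/3:1/3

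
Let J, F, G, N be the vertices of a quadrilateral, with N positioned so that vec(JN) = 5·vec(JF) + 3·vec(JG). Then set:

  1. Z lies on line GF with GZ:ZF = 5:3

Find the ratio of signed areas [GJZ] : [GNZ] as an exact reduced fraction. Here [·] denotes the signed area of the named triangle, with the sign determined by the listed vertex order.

Choose coordinates J = (0, 0), F = (1, 0), G = (0, 1), N = (5, 3).
1. Z lies on line GF with GZ:ZF = 5:3 ⇒ Z = (5/8, 3/8)
2·[GJZ] = 5/8, 2·[GNZ] = -35/8
[GJZ]:[GNZ] = 5/8:-35/8 = -1/7

[GJZ]:[GNZ] = -1/7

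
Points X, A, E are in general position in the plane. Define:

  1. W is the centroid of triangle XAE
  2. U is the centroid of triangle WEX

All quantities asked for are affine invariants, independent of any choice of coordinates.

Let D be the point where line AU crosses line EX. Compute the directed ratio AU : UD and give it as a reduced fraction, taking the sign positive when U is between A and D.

AU:UD = 8

Set X = (0, 0), A = (1, 0), E = (0, 1); any affine frame gives the same invariant.
1. W is the centroid of triangle XAE ⇒ W = (1/3, 1/3)
2. U is the centroid of triangle WEX ⇒ U = (1/9, 4/9)
line AU meets EX at D = (0, 1/2)
U = A + t·(D−A) with t = 8/9, so AU:UD = 8/9:1/9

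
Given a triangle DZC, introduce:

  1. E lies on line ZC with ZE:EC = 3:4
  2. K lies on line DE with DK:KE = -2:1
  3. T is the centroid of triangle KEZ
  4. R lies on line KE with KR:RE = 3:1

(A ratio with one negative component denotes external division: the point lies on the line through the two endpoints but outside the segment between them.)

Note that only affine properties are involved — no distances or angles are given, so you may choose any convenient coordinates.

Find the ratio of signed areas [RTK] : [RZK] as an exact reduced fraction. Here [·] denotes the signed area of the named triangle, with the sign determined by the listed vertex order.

[RTK]:[RZK] = 1/3

Set D = (0, 0), Z = (1, 0), C = (0, 1); any affine frame gives the same invariant.
1. E lies on line ZC with ZE:EC = 3:4 ⇒ E = (4/7, 3/7)
2. K lies on line DE with DK:KE = -2:1 ⇒ K = (8/7, 6/7)
3. T is the centroid of triangle KEZ ⇒ T = (19/21, 3/7)
4. R lies on line KE with KR:RE = 3:1 ⇒ R = (5/7, 15/28)
2·[RTK] = 3/28, 2·[RZK] = 9/28
[RTK]:[RZK] = 3/28:9/28 = 1/3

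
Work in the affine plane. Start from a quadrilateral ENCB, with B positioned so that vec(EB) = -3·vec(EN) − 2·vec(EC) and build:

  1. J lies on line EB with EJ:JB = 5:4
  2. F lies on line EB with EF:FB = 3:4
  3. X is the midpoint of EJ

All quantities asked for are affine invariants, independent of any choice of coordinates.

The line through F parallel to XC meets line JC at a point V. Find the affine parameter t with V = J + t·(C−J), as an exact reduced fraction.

t = 16/35

Set E = (0, 0), N = (1, 0), C = (0, 1), B = (-3, -2); any affine frame gives the same invariant.
1. J lies on line EB with EJ:JB = 5:4 ⇒ J = (-5/3, -10/9)
2. F lies on line EB with EF:FB = 3:4 ⇒ F = (-9/7, -6/7)
3. X is the midpoint of EJ ⇒ X = (-5/6, -5/9)
through F parallel to XC: direction (5/6, 14/9); meets JC at V = (-19/21, -46/315)
V = J + t·(C−J) with t = 16/35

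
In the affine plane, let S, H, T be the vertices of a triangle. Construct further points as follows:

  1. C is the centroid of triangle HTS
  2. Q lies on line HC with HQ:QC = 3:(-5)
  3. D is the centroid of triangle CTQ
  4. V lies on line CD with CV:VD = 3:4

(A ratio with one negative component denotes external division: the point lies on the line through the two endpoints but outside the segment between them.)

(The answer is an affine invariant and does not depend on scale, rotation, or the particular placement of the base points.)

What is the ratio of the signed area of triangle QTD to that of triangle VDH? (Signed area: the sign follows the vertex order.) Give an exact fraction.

Work in coordinates with S = (0, 0), H = (1, 0), T = (0, 1).
1. C is the centroid of triangle HTS ⇒ C = (1/3, 1/3)
2. Q lies on line HC with HQ:QC = 3:(-5) ⇒ Q = (2, -1/2)
3. D is the centroid of triangle CTQ ⇒ D = (7/9, 5/18)
4. V lies on line CD with CV:VD = 3:4 ⇒ V = (11/21, 13/42)
2·[QTD] = 5/18, 2·[VDH] = -4/63
[QTD]:[VDH] = 5/18:-4/63 = -35/8

[QTD]:[VDH] = -35/8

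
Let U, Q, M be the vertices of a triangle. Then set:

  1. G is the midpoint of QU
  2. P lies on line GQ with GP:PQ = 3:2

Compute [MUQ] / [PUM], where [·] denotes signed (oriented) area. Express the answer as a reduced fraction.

Set U = (0, 0), Q = (1, 0), M = (0, 1); any affine frame gives the same invariant.
1. G is the midpoint of QU ⇒ G = (1/2, 0)
2. P lies on line GQ with GP:PQ = 3:2 ⇒ P = (4/5, 0)
2·[MUQ] = 1, 2·[PUM] = -4/5
[MUQ]:[PUM] = 1:-4/5 = -5/4

[MUQ]:[PUM] = -5/4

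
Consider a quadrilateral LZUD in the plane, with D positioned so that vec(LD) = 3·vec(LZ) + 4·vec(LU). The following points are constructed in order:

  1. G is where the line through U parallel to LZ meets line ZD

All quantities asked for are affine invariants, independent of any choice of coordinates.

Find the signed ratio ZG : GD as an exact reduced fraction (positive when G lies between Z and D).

ZG:GD = 1/3

Choose coordinates L = (0, 0), Z = (1, 0), U = (0, 1), D = (3, 4).
1. G is where the line through U parallel to LZ meets line ZD ⇒ G = (3/2, 1)
G = Z + t·(D−Z) with t = 1/4, so ZG:GD = t:(1−t) = 1/4:3/4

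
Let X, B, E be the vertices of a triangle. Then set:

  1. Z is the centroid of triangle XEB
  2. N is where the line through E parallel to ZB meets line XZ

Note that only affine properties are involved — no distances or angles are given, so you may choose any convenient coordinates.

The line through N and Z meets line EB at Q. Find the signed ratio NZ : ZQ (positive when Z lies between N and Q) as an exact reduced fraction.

Choose coordinates X = (0, 0), B = (1, 0), E = (0, 1).
1. Z is the centroid of triangle XEB ⇒ Z = (1/3, 1/3)
2. N is where the line through E parallel to ZB meets line XZ ⇒ N = (2/3, 2/3)
line NZ meets EB at Q = (1/2, 1/2)
Z = N + t·(Q−N) with t = 2, so NZ:ZQ = 2:-1

NZ:ZQ = -2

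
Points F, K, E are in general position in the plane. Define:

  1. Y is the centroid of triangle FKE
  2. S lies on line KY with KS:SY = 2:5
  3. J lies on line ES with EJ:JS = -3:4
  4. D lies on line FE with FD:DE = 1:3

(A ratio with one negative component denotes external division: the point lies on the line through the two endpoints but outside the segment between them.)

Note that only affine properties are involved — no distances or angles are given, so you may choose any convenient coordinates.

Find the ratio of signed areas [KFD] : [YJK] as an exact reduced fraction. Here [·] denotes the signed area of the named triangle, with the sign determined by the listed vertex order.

[KFD]:[YJK] = 3/16

Work in coordinates with F = (0, 0), K = (1, 0), E = (0, 1).
1. Y is the centroid of triangle FKE ⇒ Y = (1/3, 1/3)
2. S lies on line KY with KS:SY = 2:5 ⇒ S = (17/21, 2/21)
3. J lies on line ES with EJ:JS = -3:4 ⇒ J = (-17/7, 26/7)
4. D lies on line FE with FD:DE = 1:3 ⇒ D = (0, 1/4)
2·[KFD] = -1/4, 2·[YJK] = -4/3
[KFD]:[YJK] = -1/4:-4/3 = 3/16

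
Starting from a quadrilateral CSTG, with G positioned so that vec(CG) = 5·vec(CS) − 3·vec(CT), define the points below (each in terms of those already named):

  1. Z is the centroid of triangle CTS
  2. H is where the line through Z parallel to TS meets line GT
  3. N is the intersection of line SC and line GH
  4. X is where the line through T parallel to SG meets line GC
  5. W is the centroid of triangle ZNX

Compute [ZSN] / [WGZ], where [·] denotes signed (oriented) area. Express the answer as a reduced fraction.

[ZSN]:[WGZ] = -9/86

Set C = (0, 0), S = (1, 0), T = (0, 1), G = (5, -3); any affine frame gives the same invariant.
1. Z is the centroid of triangle CTS ⇒ Z = (1/3, 1/3)
2. H is where the line through Z parallel to TS meets line GT ⇒ H = (-5/3, 7/3)
3. N is the intersection of line SC and line GH ⇒ N = (5/4, 0)
4. X is where the line through T parallel to SG meets line GC ⇒ X = (20/3, -4)
5. W is the centroid of triangle ZNX ⇒ W = (11/4, -11/9)
2·[ZSN] = 1/12, 2·[WGZ] = -43/54
[ZSN]:[WGZ] = 1/12:-43/54 = -9/86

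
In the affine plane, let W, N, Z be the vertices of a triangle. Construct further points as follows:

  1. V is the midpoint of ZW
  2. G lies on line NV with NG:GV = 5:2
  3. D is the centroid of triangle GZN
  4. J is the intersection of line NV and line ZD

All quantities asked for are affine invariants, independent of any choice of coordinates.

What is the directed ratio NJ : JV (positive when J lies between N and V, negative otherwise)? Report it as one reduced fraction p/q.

NJ:JV = 5/9

Assign W = (0, 0), N = (1, 0), Z = (0, 1) — the answer is frame-independent, so this choice is without loss of generality.
1. V is the midpoint of ZW ⇒ V = (0, 1/2)
2. G lies on line NV with NG:GV = 5:2 ⇒ G = (2/7, 5/14)
3. D is the centroid of triangle GZN ⇒ D = (3/7, 19/42)
4. J is the intersection of line NV and line ZD ⇒ J = (9/14, 5/28)
J = N + t·(V−N) with t = 5/14, so NJ:JV = t:(1−t) = 5/14:9/14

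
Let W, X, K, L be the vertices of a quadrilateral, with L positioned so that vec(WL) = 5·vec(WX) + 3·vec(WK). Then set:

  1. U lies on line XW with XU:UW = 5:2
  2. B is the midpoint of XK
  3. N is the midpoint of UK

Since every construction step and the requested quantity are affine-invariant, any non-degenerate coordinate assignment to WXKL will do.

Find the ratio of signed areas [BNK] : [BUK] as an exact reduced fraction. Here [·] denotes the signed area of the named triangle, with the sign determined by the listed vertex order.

Assign W = (0, 0), X = (1, 0), K = (0, 1), L = (5, 3) — the answer is frame-independent, so this choice is without loss of generality.
1. U lies on line XW with XU:UW = 5:2 ⇒ U = (2/7, 0)
2. B is the midpoint of XK ⇒ B = (1/2, 1/2)
3. N is the midpoint of UK ⇒ N = (1/7, 1/2)
2·[BNK] = -5/28, 2·[BUK] = -5/14
[BNK]:[BUK] = -5/28:-5/14 = 1/2

[BNK]:[BUK] = 1/2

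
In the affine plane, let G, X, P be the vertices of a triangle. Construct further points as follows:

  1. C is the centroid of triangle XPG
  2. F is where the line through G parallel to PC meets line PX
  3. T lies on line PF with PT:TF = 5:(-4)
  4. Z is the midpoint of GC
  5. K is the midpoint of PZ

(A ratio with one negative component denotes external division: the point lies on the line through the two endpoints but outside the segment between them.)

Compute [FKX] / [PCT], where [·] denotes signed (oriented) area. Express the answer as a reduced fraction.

[FKX]:[PCT] = -2/5

Set G = (0, 0), X = (1, 0), P = (0, 1); any affine frame gives the same invariant.
1. C is the centroid of triangle XPG ⇒ C = (1/3, 1/3)
2. F is where the line through G parallel to PC meets line PX ⇒ F = (-1, 2)
3. T lies on line PF with PT:TF = 5:(-4) ⇒ T = (-5, 6)
4. Z is the midpoint of GC ⇒ Z = (1/6, 1/6)
5. K is the midpoint of PZ ⇒ K = (1/12, 7/12)
2·[FKX] = 2/3, 2·[PCT] = -5/3
[FKX]:[PCT] = 2/3:-5/3 = -2/5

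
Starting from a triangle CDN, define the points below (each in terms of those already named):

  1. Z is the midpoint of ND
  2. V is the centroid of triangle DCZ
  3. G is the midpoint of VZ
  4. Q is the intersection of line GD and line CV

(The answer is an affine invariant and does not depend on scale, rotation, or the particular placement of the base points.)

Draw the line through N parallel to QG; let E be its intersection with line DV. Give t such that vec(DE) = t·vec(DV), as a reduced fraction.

t = -2

Set C = (0, 0), D = (1, 0), N = (0, 1); any affine frame gives the same invariant.
1. Z is the midpoint of ND ⇒ Z = (1/2, 1/2)
2. V is the centroid of triangle DCZ ⇒ V = (1/2, 1/6)
3. G is the midpoint of VZ ⇒ G = (1/2, 1/3)
4. Q is the intersection of line GD and line CV ⇒ Q = (2/3, 2/9)
through N parallel to QG: direction (-1/6, 1/9); meets DV at E = (2, -1/3)
E = D + t·(V−D) with t = -2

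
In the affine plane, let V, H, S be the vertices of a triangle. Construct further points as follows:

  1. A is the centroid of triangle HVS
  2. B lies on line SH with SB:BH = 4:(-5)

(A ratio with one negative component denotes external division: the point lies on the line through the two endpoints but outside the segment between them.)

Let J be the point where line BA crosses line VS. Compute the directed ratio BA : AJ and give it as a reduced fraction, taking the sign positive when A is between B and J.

BA:AJ = -13

Assign V = (0, 0), H = (1, 0), S = (0, 1) — the answer is frame-independent, so this choice is without loss of generality.
1. A is the centroid of triangle HVS ⇒ A = (1/3, 1/3)
2. B lies on line SH with SB:BH = 4:(-5) ⇒ B = (-4, 5)
line BA meets VS at J = (0, 9/13)
A = B + t·(J−B) with t = 13/12, so BA:AJ = 13/12:-1/12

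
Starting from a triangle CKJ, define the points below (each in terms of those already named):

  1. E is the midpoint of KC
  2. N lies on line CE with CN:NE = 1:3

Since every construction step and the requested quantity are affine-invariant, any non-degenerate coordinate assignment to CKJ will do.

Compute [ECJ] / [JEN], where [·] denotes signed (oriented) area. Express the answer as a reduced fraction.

[ECJ]:[JEN] = 4/3

Assign C = (0, 0), K = (1, 0), J = (0, 1) — the answer is frame-independent, so this choice is without loss of generality.
1. E is the midpoint of KC ⇒ E = (1/2, 0)
2. N lies on line CE with CN:NE = 1:3 ⇒ N = (1/8, 0)
2·[ECJ] = -1/2, 2·[JEN] = -3/8
[ECJ]:[JEN] = -1/2:-3/8 = 4/3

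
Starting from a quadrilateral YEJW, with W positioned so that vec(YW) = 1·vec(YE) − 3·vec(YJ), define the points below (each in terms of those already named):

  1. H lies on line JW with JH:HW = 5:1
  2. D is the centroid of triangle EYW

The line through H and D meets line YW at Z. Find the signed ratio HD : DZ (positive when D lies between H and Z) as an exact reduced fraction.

HD:DZ = -5/6

Assign Y = (0, 0), E = (1, 0), J = (0, 1), W = (1, -3) — the answer is frame-independent, so this choice is without loss of generality.
1. H lies on line JW with JH:HW = 5:1 ⇒ H = (5/6, -7/3)
2. D is the centroid of triangle EYW ⇒ D = (2/3, -1)
line HD meets YW at Z = (13/15, -13/5)
D = H + t·(Z−H) with t = -5, so HD:DZ = -5:6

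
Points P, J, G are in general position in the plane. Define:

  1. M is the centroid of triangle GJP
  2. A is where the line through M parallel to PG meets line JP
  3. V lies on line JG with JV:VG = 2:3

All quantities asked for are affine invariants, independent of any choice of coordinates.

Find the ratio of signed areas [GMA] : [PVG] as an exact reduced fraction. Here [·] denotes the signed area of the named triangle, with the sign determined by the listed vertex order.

Assign P = (0, 0), J = (1, 0), G = (0, 1) — the answer is frame-independent, so this choice is without loss of generality.
1. M is the centroid of triangle GJP ⇒ M = (1/3, 1/3)
2. A is where the line through M parallel to PG meets line JP ⇒ A = (1/3, 0)
3. V lies on line JG with JV:VG = 2:3 ⇒ V = (3/5, 2/5)
2·[GMA] = -1/9, 2·[PVG] = 3/5
[GMA]:[PVG] = -1/9:3/5 = -5/27

[GMA]:[PVG] = -5/27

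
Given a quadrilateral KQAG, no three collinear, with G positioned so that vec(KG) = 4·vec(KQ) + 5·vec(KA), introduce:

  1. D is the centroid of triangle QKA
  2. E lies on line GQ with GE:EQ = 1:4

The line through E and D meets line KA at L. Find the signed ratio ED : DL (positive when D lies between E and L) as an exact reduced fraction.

ED:DL = 46/5

Set K = (0, 0), Q = (1, 0), A = (0, 1), G = (4, 5); any affine frame gives the same invariant.
1. D is the centroid of triangle QKA ⇒ D = (1/3, 1/3)
2. E lies on line GQ with GE:EQ = 1:4 ⇒ E = (17/5, 4)
line ED meets KA at L = (0, -3/46)
D = E + t·(L−E) with t = 46/51, so ED:DL = 46/51:5/51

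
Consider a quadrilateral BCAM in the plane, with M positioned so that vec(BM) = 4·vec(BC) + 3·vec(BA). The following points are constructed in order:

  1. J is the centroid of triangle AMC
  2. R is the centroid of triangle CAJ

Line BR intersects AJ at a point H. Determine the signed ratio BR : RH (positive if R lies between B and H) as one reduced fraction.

BR:RH = 3/2

Set B = (0, 0), C = (1, 0), A = (0, 1), M = (4, 3); any affine frame gives the same invariant.
1. J is the centroid of triangle AMC ⇒ J = (5/3, 4/3)
2. R is the centroid of triangle CAJ ⇒ R = (8/9, 7/9)
line BR meets AJ at H = (40/27, 35/27)
R = B + t·(H−B) with t = 3/5, so BR:RH = 3/5:2/5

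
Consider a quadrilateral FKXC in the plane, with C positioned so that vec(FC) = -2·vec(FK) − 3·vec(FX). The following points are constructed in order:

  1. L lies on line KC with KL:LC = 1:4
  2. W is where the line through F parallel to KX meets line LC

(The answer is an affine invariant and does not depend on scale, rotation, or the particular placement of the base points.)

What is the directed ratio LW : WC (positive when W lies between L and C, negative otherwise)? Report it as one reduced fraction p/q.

LW:WC = -1/25

Set F = (0, 0), K = (1, 0), X = (0, 1), C = (-2, -3); any affine frame gives the same invariant.
1. L lies on line KC with KL:LC = 1:4 ⇒ L = (2/5, -3/5)
2. W is where the line through F parallel to KX meets line LC ⇒ W = (1/2, -1/2)
W = L + t·(C−L) with t = -1/24, so LW:WC = t:(1−t) = -1/24:25/24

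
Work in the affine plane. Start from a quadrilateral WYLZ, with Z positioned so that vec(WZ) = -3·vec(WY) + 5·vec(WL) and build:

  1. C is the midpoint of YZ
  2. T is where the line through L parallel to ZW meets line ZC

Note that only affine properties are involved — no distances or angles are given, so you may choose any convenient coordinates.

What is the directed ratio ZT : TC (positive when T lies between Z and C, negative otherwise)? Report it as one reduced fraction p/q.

Choose coordinates W = (0, 0), Y = (1, 0), L = (0, 1), Z = (-3, 5).
1. C is the midpoint of YZ ⇒ C = (-1, 5/2)
2. T is where the line through L parallel to ZW meets line ZC ⇒ T = (-3/5, 2)
T = Z + t·(C−Z) with t = 6/5, so ZT:TC = t:(1−t) = 6/5:-1/5

ZT:TC = -6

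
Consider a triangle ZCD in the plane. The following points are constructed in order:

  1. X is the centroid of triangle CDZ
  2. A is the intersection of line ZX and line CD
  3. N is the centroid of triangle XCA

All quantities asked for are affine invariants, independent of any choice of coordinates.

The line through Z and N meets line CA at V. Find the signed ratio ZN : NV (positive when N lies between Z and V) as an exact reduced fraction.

ZN:NV = 8

Work in coordinates with Z = (0, 0), C = (1, 0), D = (0, 1).
1. X is the centroid of triangle CDZ ⇒ X = (1/3, 1/3)
2. A is the intersection of line ZX and line CD ⇒ A = (1/2, 1/2)
3. N is the centroid of triangle XCA ⇒ N = (11/18, 5/18)
line ZN meets CA at V = (11/16, 5/16)
N = Z + t·(V−Z) with t = 8/9, so ZN:NV = 8/9:1/9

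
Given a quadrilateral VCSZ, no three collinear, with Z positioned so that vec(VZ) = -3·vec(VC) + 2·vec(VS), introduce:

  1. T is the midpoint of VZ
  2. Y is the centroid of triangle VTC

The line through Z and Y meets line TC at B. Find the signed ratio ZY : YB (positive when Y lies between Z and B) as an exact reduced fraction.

Work in coordinates with V = (0, 0), C = (1, 0), S = (0, 1), Z = (-3, 2).
1. T is the midpoint of VZ ⇒ T = (-3/2, 1)
2. Y is the centroid of triangle VTC ⇒ Y = (-1/6, 1/3)
line ZY meets TC at B = (-7/8, 3/4)
Y = Z + t·(B−Z) with t = 4/3, so ZY:YB = 4/3:-1/3

ZY:YB = -4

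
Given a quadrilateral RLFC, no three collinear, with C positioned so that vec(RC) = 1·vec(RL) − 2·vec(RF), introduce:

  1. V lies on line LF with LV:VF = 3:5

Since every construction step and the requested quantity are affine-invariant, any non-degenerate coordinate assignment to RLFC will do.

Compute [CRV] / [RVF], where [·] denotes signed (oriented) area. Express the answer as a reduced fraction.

[CRV]:[RVF] = -13/5

Assign R = (0, 0), L = (1, 0), F = (0, 1), C = (1, -2) — the answer is frame-independent, so this choice is without loss of generality.
1. V lies on line LF with LV:VF = 3:5 ⇒ V = (5/8, 3/8)
2·[CRV] = -13/8, 2·[RVF] = 5/8
[CRV]:[RVF] = -13/8:5/8 = -13/5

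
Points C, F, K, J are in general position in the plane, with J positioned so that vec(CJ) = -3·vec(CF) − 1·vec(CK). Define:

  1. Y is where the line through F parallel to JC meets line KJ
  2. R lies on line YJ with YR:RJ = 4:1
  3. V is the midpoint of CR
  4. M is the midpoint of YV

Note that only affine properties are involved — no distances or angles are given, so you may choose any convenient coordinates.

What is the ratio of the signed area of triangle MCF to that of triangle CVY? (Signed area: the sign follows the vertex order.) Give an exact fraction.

[MCF]:[CVY] = -67/24

Assign C = (0, 0), F = (1, 0), K = (0, 1), J = (-3, -1) — the answer is frame-independent, so this choice is without loss of generality.
1. Y is where the line through F parallel to JC meets line KJ ⇒ Y = (-4, -5/3)
2. R lies on line YJ with YR:RJ = 4:1 ⇒ R = (-16/5, -17/15)
3. V is the midpoint of CR ⇒ V = (-8/5, -17/30)
4. M is the midpoint of YV ⇒ M = (-14/5, -67/60)
2·[MCF] = -67/60, 2·[CVY] = 2/5
[MCF]:[CVY] = -67/60:2/5 = -67/24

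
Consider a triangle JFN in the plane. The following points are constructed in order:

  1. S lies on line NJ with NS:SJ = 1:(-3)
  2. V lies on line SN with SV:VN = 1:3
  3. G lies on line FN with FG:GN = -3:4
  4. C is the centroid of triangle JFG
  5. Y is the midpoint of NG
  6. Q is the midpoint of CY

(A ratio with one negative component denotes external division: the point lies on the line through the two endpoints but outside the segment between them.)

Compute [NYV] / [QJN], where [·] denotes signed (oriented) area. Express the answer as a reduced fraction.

Set J = (0, 0), F = (1, 0), N = (0, 1); any affine frame gives the same invariant.
1. S lies on line NJ with NS:SJ = 1:(-3) ⇒ S = (0, 3/2)
2. V lies on line SN with SV:VN = 1:3 ⇒ V = (0, 11/8)
3. G lies on line FN with FG:GN = -3:4 ⇒ G = (4, -3)
4. C is the centroid of triangle JFG ⇒ C = (5/3, -1)
5. Y is the midpoint of NG ⇒ Y = (2, -1)
6. Q is the midpoint of CY ⇒ Q = (11/6, -1)
2·[NYV] = 3/4, 2·[QJN] = -11/6
[NYV]:[QJN] = 3/4:-11/6 = -9/22

[NYV]:[QJN] = -9/22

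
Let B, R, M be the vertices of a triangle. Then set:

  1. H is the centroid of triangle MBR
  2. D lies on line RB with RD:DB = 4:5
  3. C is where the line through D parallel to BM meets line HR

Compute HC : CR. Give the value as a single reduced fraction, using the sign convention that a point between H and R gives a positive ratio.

Choose coordinates B = (0, 0), R = (1, 0), M = (0, 1).
1. H is the centroid of triangle MBR ⇒ H = (1/3, 1/3)
2. D lies on line RB with RD:DB = 4:5 ⇒ D = (5/9, 0)
3. C is where the line through D parallel to BM meets line HR ⇒ C = (5/9, 2/9)
C = H + t·(R−H) with t = 1/3, so HC:CR = t:(1−t) = 1/3:2/3

HC:CR = 1/2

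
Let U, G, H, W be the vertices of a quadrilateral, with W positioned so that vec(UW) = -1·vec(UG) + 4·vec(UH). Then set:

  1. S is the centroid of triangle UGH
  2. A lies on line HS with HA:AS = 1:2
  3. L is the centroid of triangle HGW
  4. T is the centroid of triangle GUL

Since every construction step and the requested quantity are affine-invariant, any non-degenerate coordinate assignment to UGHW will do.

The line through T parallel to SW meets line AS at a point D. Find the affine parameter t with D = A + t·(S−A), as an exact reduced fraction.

Choose coordinates U = (0, 0), G = (1, 0), H = (0, 1), W = (-1, 4).
1. S is the centroid of triangle UGH ⇒ S = (1/3, 1/3)
2. A lies on line HS with HA:AS = 1:2 ⇒ A = (1/9, 7/9)
3. L is the centroid of triangle HGW ⇒ L = (0, 5/3)
4. T is the centroid of triangle GUL ⇒ T = (1/3, 5/9)
through T parallel to SW: direction (-4/3, 11/3); meets AS at D = (17/27, -7/27)
D = A + t·(S−A) with t = 7/3

t = 7/3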